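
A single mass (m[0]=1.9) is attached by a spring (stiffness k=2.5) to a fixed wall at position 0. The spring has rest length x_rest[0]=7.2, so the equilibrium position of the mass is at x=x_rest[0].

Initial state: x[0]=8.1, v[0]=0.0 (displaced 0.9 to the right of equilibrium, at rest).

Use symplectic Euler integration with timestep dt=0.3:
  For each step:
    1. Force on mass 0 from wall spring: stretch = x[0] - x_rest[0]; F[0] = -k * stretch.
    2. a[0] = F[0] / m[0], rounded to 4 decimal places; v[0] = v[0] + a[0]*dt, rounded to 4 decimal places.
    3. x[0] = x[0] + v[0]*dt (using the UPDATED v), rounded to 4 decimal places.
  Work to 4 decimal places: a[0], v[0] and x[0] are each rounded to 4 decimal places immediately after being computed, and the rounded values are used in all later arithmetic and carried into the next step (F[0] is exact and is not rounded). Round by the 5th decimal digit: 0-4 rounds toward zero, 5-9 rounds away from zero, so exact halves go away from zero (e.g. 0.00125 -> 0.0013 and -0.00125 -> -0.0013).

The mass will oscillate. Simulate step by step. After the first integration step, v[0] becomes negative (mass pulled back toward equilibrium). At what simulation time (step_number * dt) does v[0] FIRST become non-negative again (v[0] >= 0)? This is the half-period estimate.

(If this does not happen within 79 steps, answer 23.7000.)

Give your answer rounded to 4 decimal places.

Step 0: x=[8.1000] v=[0.0000]
Step 1: x=[7.9934] v=[-0.3553]
Step 2: x=[7.7929] v=[-0.6685]
Step 3: x=[7.5222] v=[-0.9025]
Step 4: x=[7.2133] v=[-1.0297]
Step 5: x=[6.9028] v=[-1.0350]
Step 6: x=[6.6275] v=[-0.9177]
Step 7: x=[6.4200] v=[-0.6917]
Step 8: x=[6.3049] v=[-0.3838]
Step 9: x=[6.2958] v=[-0.0305]
Step 10: x=[6.3937] v=[0.3264]
First v>=0 after going negative at step 10, time=3.0000

Answer: 3.0000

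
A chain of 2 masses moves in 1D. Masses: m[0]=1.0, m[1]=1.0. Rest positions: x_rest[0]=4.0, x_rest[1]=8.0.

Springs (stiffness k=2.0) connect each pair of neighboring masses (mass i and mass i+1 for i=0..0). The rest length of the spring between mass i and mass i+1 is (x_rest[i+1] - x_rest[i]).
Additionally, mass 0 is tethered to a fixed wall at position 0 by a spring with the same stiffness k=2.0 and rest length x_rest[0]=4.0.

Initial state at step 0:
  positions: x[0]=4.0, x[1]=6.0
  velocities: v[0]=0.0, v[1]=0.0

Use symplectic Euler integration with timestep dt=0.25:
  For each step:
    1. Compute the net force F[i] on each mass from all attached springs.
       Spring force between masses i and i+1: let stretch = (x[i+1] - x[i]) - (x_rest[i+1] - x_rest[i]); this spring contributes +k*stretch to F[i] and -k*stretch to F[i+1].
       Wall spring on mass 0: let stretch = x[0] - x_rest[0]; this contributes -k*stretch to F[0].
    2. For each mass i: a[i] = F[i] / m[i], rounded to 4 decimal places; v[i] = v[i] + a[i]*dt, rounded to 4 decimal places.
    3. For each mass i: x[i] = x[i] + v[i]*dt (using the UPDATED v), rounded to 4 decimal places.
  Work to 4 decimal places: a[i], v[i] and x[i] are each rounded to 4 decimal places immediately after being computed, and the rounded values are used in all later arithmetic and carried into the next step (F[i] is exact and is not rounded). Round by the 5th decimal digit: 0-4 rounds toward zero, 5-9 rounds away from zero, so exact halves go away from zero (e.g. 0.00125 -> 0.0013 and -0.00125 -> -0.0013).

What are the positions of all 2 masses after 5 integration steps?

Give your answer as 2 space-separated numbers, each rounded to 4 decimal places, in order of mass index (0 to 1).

Answer: 2.7451 8.0545

Derivation:
Step 0: x=[4.0000 6.0000] v=[0.0000 0.0000]
Step 1: x=[3.7500 6.2500] v=[-1.0000 1.0000]
Step 2: x=[3.3438 6.6875] v=[-1.6250 1.7500]
Step 3: x=[2.9375 7.2071] v=[-1.6251 2.0782]
Step 4: x=[2.6977 7.6930] v=[-0.9591 1.9434]
Step 5: x=[2.7451 8.0545] v=[0.1897 1.4458]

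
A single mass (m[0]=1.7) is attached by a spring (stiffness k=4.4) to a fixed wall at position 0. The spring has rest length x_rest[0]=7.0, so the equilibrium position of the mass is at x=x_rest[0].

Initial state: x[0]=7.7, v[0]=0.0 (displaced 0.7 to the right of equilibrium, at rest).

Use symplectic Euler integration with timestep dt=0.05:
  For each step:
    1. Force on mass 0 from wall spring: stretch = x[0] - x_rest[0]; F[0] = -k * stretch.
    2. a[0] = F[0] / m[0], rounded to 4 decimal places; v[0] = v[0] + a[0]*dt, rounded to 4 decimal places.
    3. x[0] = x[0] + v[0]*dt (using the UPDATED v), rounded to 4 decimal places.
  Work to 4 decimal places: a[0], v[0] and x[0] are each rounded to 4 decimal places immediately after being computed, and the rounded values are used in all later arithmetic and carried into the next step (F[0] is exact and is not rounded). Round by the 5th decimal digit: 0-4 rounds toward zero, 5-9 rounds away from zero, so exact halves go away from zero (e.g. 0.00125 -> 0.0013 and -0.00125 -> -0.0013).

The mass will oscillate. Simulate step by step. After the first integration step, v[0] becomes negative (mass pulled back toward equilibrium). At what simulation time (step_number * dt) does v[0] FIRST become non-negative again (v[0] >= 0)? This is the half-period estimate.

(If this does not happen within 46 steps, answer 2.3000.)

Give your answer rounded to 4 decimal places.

Answer: 2.0000

Derivation:
Step 0: x=[7.7000] v=[0.0000]
Step 1: x=[7.6955] v=[-0.0906]
Step 2: x=[7.6865] v=[-0.1806]
Step 3: x=[7.6730] v=[-0.2694]
Step 4: x=[7.6552] v=[-0.3565]
Step 5: x=[7.6331] v=[-0.4413]
Step 6: x=[7.6069] v=[-0.5232]
Step 7: x=[7.5768] v=[-0.6017]
Step 8: x=[7.5430] v=[-0.6763]
Step 9: x=[7.5057] v=[-0.7466]
Step 10: x=[7.4651] v=[-0.8120]
Step 11: x=[7.4215] v=[-0.8722]
Step 12: x=[7.3752] v=[-0.9267]
Step 13: x=[7.3264] v=[-0.9753]
Step 14: x=[7.2755] v=[-1.0175]
Step 15: x=[7.2228] v=[-1.0532]
Step 16: x=[7.1687] v=[-1.0820]
Step 17: x=[7.1135] v=[-1.1038]
Step 18: x=[7.0576] v=[-1.1185]
Step 19: x=[7.0013] v=[-1.1260]
Step 20: x=[6.9450] v=[-1.1262]
Step 21: x=[6.8890] v=[-1.1191]
Step 22: x=[6.8338] v=[-1.1047]
Step 23: x=[6.7796] v=[-1.0832]
Step 24: x=[6.7269] v=[-1.0547]
Step 25: x=[6.6759] v=[-1.0194]
Step 26: x=[6.6270] v=[-0.9775]
Step 27: x=[6.5805] v=[-0.9292]
Step 28: x=[6.5368] v=[-0.8749]
Step 29: x=[6.4961] v=[-0.8150]
Step 30: x=[6.4586] v=[-0.7498]
Step 31: x=[6.4246] v=[-0.6797]
Step 32: x=[6.3943] v=[-0.6052]
Step 33: x=[6.3680] v=[-0.5268]
Step 34: x=[6.3458] v=[-0.4450]
Step 35: x=[6.3278] v=[-0.3603]
Step 36: x=[6.3141] v=[-0.2733]
Step 37: x=[6.3049] v=[-0.1845]
Step 38: x=[6.3002] v=[-0.0945]
Step 39: x=[6.3000] v=[-0.0039]
Step 40: x=[6.3043] v=[0.0867]
First v>=0 after going negative at step 40, time=2.0000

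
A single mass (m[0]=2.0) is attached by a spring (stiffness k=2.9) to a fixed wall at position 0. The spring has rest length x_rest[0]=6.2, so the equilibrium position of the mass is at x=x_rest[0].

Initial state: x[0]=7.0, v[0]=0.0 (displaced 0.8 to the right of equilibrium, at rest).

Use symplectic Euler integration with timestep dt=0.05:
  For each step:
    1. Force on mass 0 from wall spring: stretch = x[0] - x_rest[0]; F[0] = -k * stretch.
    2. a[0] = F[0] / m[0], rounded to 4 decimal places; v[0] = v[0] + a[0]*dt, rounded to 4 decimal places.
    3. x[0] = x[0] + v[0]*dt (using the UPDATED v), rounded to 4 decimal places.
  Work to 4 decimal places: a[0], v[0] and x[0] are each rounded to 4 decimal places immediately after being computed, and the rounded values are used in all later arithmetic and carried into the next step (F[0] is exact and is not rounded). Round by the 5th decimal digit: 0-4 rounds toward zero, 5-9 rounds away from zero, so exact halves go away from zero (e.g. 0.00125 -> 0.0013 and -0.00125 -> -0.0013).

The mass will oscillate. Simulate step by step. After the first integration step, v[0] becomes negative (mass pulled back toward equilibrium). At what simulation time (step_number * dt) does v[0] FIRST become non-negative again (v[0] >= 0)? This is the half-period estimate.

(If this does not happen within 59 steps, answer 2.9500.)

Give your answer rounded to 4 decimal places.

Answer: 2.6500

Derivation:
Step 0: x=[7.0000] v=[0.0000]
Step 1: x=[6.9971] v=[-0.0580]
Step 2: x=[6.9913] v=[-0.1158]
Step 3: x=[6.9826] v=[-0.1732]
Step 4: x=[6.9711] v=[-0.2299]
Step 5: x=[6.9568] v=[-0.2858]
Step 6: x=[6.9398] v=[-0.3407]
Step 7: x=[6.9201] v=[-0.3943]
Step 8: x=[6.8978] v=[-0.4465]
Step 9: x=[6.8729] v=[-0.4971]
Step 10: x=[6.8456] v=[-0.5459]
Step 11: x=[6.8160] v=[-0.5927]
Step 12: x=[6.7841] v=[-0.6374]
Step 13: x=[6.7501] v=[-0.6797]
Step 14: x=[6.7141] v=[-0.7196]
Step 15: x=[6.6763] v=[-0.7569]
Step 16: x=[6.6367] v=[-0.7914]
Step 17: x=[6.5955] v=[-0.8231]
Step 18: x=[6.5529] v=[-0.8518]
Step 19: x=[6.5090] v=[-0.8774]
Step 20: x=[6.4640] v=[-0.8998]
Step 21: x=[6.4181] v=[-0.9189]
Step 22: x=[6.3714] v=[-0.9347]
Step 23: x=[6.3240] v=[-0.9471]
Step 24: x=[6.2762] v=[-0.9561]
Step 25: x=[6.2281] v=[-0.9616]
Step 26: x=[6.1799] v=[-0.9636]
Step 27: x=[6.1318] v=[-0.9621]
Step 28: x=[6.0839] v=[-0.9572]
Step 29: x=[6.0365] v=[-0.9488]
Step 30: x=[5.9897] v=[-0.9369]
Step 31: x=[5.9436] v=[-0.9217]
Step 32: x=[5.8984] v=[-0.9031]
Step 33: x=[5.8543] v=[-0.8812]
Step 34: x=[5.8115] v=[-0.8561]
Step 35: x=[5.7701] v=[-0.8279]
Step 36: x=[5.7303] v=[-0.7967]
Step 37: x=[5.6922] v=[-0.7626]
Step 38: x=[5.6559] v=[-0.7258]
Step 39: x=[5.6216] v=[-0.6864]
Step 40: x=[5.5894] v=[-0.6445]
Step 41: x=[5.5594] v=[-0.6002]
Step 42: x=[5.5317] v=[-0.5538]
Step 43: x=[5.5064] v=[-0.5054]
Step 44: x=[5.4836] v=[-0.4551]
Step 45: x=[5.4634] v=[-0.4032]
Step 46: x=[5.4459] v=[-0.3498]
Step 47: x=[5.4311] v=[-0.2951]
Step 48: x=[5.4191] v=[-0.2394]
Step 49: x=[5.4100] v=[-0.1828]
Step 50: x=[5.4037] v=[-0.1255]
Step 51: x=[5.4003] v=[-0.0678]
Step 52: x=[5.3998] v=[-0.0098]
Step 53: x=[5.4022] v=[0.0482]
First v>=0 after going negative at step 53, time=2.6500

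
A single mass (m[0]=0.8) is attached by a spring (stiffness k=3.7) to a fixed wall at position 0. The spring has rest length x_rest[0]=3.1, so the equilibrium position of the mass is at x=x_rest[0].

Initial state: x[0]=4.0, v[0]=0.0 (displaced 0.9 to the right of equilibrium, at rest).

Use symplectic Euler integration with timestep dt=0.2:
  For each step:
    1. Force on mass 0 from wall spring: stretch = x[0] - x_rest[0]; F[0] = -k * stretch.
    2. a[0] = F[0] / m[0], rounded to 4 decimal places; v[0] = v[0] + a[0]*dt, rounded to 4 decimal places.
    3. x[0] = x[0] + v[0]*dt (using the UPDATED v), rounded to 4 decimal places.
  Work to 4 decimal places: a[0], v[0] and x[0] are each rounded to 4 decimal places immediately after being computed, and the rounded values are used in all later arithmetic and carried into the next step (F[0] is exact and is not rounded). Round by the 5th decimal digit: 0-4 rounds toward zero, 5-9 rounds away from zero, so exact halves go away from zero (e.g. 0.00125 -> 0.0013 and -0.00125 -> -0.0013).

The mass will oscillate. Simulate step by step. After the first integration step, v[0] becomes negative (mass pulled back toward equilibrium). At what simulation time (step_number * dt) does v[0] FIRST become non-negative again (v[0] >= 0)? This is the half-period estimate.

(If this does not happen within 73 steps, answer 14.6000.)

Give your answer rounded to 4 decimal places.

Step 0: x=[4.0000] v=[0.0000]
Step 1: x=[3.8335] v=[-0.8325]
Step 2: x=[3.5313] v=[-1.5110]
Step 3: x=[3.1493] v=[-1.9100]
Step 4: x=[2.7582] v=[-1.9556]
Step 5: x=[2.4303] v=[-1.6394]
Step 6: x=[2.2263] v=[-1.0199]
Step 7: x=[2.1840] v=[-0.2117]
Step 8: x=[2.3111] v=[0.6356]
First v>=0 after going negative at step 8, time=1.6000

Answer: 1.6000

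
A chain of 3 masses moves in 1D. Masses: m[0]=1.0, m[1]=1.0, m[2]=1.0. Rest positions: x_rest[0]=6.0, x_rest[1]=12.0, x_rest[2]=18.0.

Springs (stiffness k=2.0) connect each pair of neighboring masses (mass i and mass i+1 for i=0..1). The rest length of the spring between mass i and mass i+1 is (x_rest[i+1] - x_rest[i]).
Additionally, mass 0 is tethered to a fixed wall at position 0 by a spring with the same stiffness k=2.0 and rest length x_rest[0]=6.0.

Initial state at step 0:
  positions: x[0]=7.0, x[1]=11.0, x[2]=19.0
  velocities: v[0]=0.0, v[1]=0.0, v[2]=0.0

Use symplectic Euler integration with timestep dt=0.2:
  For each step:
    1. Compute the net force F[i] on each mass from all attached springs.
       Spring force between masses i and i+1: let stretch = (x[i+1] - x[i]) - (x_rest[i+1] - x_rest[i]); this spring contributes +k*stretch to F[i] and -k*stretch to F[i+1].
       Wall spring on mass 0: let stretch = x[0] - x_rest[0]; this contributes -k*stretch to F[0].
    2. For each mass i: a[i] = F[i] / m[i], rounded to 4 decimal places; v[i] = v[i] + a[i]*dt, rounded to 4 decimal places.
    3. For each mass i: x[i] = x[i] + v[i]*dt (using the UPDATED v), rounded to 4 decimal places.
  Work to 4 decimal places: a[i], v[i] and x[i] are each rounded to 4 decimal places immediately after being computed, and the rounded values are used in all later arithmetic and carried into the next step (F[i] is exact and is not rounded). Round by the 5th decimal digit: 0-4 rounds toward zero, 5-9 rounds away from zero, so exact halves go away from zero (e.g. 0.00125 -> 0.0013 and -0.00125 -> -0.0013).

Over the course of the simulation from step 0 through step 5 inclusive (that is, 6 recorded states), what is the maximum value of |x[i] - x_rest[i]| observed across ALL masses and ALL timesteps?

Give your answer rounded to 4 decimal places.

Step 0: x=[7.0000 11.0000 19.0000] v=[0.0000 0.0000 0.0000]
Step 1: x=[6.7600 11.3200 18.8400] v=[-1.2000 1.6000 -0.8000]
Step 2: x=[6.3440 11.8768 18.5584] v=[-2.0800 2.7840 -1.4080]
Step 3: x=[5.8631 12.5255 18.2223] v=[-2.4045 3.2435 -1.6806]
Step 4: x=[5.4461 13.0970 17.9104] v=[-2.0848 2.8573 -1.5593]
Step 5: x=[5.2055 13.4415 17.6935] v=[-1.2029 1.7223 -1.0847]
Max displacement = 1.4415

Answer: 1.4415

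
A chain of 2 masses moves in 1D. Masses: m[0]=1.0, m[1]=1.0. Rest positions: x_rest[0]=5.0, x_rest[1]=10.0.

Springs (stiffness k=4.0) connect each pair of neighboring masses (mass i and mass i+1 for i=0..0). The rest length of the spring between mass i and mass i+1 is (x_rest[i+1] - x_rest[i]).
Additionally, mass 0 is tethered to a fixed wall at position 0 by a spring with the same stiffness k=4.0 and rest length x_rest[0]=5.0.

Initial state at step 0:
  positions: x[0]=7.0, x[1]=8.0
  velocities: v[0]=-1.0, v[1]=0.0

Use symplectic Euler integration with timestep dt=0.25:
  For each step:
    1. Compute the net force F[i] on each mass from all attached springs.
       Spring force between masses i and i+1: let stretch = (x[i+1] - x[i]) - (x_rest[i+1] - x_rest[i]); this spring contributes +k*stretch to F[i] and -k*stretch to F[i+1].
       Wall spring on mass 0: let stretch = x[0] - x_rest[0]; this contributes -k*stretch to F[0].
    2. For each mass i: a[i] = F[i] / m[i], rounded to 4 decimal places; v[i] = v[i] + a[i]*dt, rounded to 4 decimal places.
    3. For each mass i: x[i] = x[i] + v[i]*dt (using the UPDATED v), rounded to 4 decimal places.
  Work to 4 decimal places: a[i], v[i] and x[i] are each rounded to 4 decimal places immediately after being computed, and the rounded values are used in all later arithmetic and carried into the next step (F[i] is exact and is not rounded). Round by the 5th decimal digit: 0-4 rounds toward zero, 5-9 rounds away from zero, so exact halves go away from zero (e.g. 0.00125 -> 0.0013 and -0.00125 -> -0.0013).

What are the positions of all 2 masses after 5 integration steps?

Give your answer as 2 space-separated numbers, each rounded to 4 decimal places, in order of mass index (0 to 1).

Step 0: x=[7.0000 8.0000] v=[-1.0000 0.0000]
Step 1: x=[5.2500 9.0000] v=[-7.0000 4.0000]
Step 2: x=[3.1250 10.3125] v=[-8.5000 5.2500]
Step 3: x=[2.0156 11.0781] v=[-4.4375 3.0625]
Step 4: x=[2.6680 10.8281] v=[2.6094 -1.0000]
Step 5: x=[4.6934 9.7881] v=[8.1015 -4.1601]

Answer: 4.6934 9.7881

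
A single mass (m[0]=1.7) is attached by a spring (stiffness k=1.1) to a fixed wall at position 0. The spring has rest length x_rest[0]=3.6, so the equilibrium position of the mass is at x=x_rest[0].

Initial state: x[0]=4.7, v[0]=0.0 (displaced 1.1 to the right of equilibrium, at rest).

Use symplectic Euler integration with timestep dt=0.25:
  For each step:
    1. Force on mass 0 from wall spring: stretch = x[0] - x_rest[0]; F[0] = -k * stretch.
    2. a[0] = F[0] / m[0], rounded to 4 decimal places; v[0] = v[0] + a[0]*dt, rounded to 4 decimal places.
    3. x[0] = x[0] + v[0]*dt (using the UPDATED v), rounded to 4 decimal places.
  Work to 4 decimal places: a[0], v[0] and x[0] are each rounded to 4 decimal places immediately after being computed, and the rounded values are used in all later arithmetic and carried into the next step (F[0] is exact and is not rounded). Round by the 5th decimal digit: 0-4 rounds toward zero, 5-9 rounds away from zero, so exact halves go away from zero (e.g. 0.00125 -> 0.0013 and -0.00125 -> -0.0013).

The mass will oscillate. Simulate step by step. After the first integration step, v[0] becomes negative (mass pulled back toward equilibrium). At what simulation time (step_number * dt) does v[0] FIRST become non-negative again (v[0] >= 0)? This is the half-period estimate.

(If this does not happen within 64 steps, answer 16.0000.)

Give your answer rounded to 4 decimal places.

Answer: 4.0000

Derivation:
Step 0: x=[4.7000] v=[0.0000]
Step 1: x=[4.6555] v=[-0.1780]
Step 2: x=[4.5683] v=[-0.3488]
Step 3: x=[4.4420] v=[-0.5054]
Step 4: x=[4.2816] v=[-0.6416]
Step 5: x=[4.0936] v=[-0.7519]
Step 6: x=[3.8857] v=[-0.8318]
Step 7: x=[3.6662] v=[-0.8780]
Step 8: x=[3.4440] v=[-0.8887]
Step 9: x=[3.2281] v=[-0.8635]
Step 10: x=[3.0273] v=[-0.8034]
Step 11: x=[2.8496] v=[-0.7108]
Step 12: x=[2.7023] v=[-0.5894]
Step 13: x=[2.5913] v=[-0.4442]
Step 14: x=[2.5211] v=[-0.2810]
Step 15: x=[2.4945] v=[-0.1065]
Step 16: x=[2.5126] v=[0.0723]
First v>=0 after going negative at step 16, time=4.0000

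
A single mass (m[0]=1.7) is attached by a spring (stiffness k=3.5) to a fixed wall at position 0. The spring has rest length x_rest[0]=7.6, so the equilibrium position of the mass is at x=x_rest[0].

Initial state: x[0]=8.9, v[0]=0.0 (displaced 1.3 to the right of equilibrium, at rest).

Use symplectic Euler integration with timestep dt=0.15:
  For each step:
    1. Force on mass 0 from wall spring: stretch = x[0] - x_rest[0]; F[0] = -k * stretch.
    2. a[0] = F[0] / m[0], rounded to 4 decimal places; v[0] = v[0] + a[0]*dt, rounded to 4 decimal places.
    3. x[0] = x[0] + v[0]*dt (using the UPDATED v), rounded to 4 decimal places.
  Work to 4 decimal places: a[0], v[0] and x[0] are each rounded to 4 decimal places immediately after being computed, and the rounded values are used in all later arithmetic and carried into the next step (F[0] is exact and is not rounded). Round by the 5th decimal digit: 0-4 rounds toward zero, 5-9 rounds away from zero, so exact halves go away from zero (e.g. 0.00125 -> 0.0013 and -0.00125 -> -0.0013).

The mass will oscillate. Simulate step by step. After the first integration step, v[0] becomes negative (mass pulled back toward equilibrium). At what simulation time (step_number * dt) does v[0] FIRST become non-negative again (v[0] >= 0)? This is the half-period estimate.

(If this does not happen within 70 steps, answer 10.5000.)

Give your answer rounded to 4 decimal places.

Step 0: x=[8.9000] v=[0.0000]
Step 1: x=[8.8398] v=[-0.4015]
Step 2: x=[8.7221] v=[-0.7844]
Step 3: x=[8.5525] v=[-1.1309]
Step 4: x=[8.3387] v=[-1.4251]
Step 5: x=[8.0907] v=[-1.6532]
Step 6: x=[7.8200] v=[-1.8047]
Step 7: x=[7.5391] v=[-1.8726]
Step 8: x=[7.2610] v=[-1.8538]
Step 9: x=[6.9986] v=[-1.7491]
Step 10: x=[6.7641] v=[-1.5634]
Step 11: x=[6.5683] v=[-1.3053]
Step 12: x=[6.4203] v=[-0.9867]
Step 13: x=[6.3269] v=[-0.6224]
Step 14: x=[6.2925] v=[-0.2292]
Step 15: x=[6.3187] v=[0.1746]
First v>=0 after going negative at step 15, time=2.2500

Answer: 2.2500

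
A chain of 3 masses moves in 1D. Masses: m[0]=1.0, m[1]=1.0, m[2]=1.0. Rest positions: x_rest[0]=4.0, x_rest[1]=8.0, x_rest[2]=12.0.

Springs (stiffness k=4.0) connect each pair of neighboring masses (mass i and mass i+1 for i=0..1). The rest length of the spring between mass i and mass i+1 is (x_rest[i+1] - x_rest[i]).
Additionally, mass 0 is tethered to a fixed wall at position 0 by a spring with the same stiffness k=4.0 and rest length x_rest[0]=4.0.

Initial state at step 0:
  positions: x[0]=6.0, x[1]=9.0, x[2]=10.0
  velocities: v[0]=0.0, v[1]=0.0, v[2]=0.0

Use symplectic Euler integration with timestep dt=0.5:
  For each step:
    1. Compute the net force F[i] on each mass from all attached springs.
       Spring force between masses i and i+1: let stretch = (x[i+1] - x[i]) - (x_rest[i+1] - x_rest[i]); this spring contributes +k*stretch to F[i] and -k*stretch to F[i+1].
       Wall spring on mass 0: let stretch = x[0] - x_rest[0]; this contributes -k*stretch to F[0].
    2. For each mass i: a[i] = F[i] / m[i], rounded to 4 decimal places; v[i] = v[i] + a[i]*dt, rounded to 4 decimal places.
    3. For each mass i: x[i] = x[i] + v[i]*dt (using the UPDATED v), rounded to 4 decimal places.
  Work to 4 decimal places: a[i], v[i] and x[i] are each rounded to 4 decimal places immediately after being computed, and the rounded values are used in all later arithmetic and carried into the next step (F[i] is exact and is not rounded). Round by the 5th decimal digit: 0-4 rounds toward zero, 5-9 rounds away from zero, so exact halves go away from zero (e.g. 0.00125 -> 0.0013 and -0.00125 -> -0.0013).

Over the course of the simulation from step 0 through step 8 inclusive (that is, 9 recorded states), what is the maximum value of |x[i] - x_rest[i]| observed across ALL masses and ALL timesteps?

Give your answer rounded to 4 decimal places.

Step 0: x=[6.0000 9.0000 10.0000] v=[0.0000 0.0000 0.0000]
Step 1: x=[3.0000 7.0000 13.0000] v=[-6.0000 -4.0000 6.0000]
Step 2: x=[1.0000 7.0000 14.0000] v=[-4.0000 0.0000 2.0000]
Step 3: x=[4.0000 8.0000 12.0000] v=[6.0000 2.0000 -4.0000]
Step 4: x=[7.0000 9.0000 10.0000] v=[6.0000 2.0000 -4.0000]
Step 5: x=[5.0000 9.0000 11.0000] v=[-4.0000 0.0000 2.0000]
Step 6: x=[2.0000 7.0000 14.0000] v=[-6.0000 -4.0000 6.0000]
Step 7: x=[2.0000 7.0000 14.0000] v=[0.0000 0.0000 0.0000]
Step 8: x=[5.0000 9.0000 11.0000] v=[6.0000 4.0000 -6.0000]
Max displacement = 3.0000

Answer: 3.0000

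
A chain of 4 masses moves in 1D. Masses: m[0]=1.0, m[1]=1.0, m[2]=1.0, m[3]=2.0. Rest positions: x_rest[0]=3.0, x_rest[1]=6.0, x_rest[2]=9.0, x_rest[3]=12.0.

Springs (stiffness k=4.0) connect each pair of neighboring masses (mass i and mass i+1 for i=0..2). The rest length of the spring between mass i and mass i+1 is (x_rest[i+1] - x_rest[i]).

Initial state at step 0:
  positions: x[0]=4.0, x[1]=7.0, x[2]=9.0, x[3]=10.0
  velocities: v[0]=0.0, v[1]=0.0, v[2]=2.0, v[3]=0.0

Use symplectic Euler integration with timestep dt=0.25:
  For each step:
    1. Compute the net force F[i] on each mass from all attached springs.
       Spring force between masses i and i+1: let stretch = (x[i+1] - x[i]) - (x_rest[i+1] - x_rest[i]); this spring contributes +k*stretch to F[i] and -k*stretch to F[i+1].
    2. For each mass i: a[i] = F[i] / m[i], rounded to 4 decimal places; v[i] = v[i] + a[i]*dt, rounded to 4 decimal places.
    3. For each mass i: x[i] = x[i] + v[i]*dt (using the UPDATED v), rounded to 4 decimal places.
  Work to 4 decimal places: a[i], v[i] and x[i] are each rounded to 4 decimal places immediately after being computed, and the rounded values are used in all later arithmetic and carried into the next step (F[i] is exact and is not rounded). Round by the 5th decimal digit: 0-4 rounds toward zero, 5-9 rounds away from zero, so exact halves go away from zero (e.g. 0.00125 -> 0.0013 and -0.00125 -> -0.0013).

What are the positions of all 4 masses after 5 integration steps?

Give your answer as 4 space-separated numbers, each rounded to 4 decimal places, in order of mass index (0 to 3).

Step 0: x=[4.0000 7.0000 9.0000 10.0000] v=[0.0000 0.0000 2.0000 0.0000]
Step 1: x=[4.0000 6.7500 9.2500 10.2500] v=[0.0000 -1.0000 1.0000 1.0000]
Step 2: x=[3.9375 6.4375 9.1250 10.7500] v=[-0.2500 -1.2500 -0.5000 2.0000]
Step 3: x=[3.7500 6.1719 8.7344 11.4219] v=[-0.7500 -1.0625 -1.5625 2.6875]
Step 4: x=[3.4180 5.9414 8.3750 12.1329] v=[-1.3281 -0.9219 -1.4375 2.8438]
Step 5: x=[2.9668 5.6885 8.3467 12.7491] v=[-1.8047 -1.0117 -0.1132 2.4649]

Answer: 2.9668 5.6885 8.3467 12.7491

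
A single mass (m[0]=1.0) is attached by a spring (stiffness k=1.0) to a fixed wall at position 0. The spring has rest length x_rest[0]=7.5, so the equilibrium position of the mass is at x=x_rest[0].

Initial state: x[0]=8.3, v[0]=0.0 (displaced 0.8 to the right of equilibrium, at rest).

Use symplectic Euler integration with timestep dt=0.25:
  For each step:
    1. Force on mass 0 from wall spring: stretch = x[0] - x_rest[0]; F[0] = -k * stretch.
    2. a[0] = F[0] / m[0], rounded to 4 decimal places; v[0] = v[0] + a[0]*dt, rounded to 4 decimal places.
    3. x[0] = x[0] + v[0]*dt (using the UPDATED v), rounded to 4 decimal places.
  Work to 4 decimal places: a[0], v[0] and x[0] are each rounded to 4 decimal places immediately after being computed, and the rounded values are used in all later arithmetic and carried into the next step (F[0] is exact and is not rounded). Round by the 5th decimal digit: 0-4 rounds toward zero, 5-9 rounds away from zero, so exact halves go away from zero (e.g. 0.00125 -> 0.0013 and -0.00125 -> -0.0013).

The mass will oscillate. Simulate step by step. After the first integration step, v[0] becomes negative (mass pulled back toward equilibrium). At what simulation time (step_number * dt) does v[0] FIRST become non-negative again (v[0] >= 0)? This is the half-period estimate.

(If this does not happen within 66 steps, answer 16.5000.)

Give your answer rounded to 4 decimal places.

Answer: 3.2500

Derivation:
Step 0: x=[8.3000] v=[0.0000]
Step 1: x=[8.2500] v=[-0.2000]
Step 2: x=[8.1531] v=[-0.3875]
Step 3: x=[8.0154] v=[-0.5508]
Step 4: x=[7.8455] v=[-0.6797]
Step 5: x=[7.6540] v=[-0.7661]
Step 6: x=[7.4529] v=[-0.8046]
Step 7: x=[7.2547] v=[-0.7928]
Step 8: x=[7.0718] v=[-0.7315]
Step 9: x=[6.9157] v=[-0.6245]
Step 10: x=[6.7961] v=[-0.4784]
Step 11: x=[6.7205] v=[-0.3024]
Step 12: x=[6.6936] v=[-0.1075]
Step 13: x=[6.7171] v=[0.0941]
First v>=0 after going negative at step 13, time=3.2500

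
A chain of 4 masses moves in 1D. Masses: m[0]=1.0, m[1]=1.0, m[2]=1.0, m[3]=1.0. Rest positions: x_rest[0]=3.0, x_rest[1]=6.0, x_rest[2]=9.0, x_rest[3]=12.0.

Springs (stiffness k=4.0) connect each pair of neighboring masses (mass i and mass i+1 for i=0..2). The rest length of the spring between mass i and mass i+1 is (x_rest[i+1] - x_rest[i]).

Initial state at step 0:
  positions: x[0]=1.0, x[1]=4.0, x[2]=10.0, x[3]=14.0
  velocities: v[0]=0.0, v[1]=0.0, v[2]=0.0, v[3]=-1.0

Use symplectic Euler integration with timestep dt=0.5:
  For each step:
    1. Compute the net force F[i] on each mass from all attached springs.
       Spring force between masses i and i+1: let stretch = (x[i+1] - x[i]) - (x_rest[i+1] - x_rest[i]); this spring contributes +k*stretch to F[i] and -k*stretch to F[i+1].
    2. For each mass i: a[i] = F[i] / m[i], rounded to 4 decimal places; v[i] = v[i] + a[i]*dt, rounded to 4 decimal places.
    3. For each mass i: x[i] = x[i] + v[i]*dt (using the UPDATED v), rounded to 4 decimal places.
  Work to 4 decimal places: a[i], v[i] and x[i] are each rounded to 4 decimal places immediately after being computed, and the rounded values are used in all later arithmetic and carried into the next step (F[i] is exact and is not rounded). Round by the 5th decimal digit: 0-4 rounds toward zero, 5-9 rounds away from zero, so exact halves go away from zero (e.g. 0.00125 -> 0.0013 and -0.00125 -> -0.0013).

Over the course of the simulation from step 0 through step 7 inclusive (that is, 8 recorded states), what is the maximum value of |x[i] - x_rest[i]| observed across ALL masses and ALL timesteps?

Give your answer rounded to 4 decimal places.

Answer: 3.0000

Derivation:
Step 0: x=[1.0000 4.0000 10.0000 14.0000] v=[0.0000 0.0000 0.0000 -1.0000]
Step 1: x=[1.0000 7.0000 8.0000 12.5000] v=[0.0000 6.0000 -4.0000 -3.0000]
Step 2: x=[4.0000 5.0000 9.5000 9.5000] v=[6.0000 -4.0000 3.0000 -6.0000]
Step 3: x=[5.0000 6.5000 6.5000 9.5000] v=[2.0000 3.0000 -6.0000 0.0000]
Step 4: x=[4.5000 6.5000 6.5000 9.5000] v=[-1.0000 0.0000 0.0000 0.0000]
Step 5: x=[3.0000 4.5000 9.5000 9.5000] v=[-3.0000 -4.0000 6.0000 0.0000]
Step 6: x=[0.0000 6.0000 7.5000 12.5000] v=[-6.0000 3.0000 -4.0000 6.0000]
Step 7: x=[0.0000 3.0000 9.0000 13.5000] v=[0.0000 -6.0000 3.0000 2.0000]
Max displacement = 3.0000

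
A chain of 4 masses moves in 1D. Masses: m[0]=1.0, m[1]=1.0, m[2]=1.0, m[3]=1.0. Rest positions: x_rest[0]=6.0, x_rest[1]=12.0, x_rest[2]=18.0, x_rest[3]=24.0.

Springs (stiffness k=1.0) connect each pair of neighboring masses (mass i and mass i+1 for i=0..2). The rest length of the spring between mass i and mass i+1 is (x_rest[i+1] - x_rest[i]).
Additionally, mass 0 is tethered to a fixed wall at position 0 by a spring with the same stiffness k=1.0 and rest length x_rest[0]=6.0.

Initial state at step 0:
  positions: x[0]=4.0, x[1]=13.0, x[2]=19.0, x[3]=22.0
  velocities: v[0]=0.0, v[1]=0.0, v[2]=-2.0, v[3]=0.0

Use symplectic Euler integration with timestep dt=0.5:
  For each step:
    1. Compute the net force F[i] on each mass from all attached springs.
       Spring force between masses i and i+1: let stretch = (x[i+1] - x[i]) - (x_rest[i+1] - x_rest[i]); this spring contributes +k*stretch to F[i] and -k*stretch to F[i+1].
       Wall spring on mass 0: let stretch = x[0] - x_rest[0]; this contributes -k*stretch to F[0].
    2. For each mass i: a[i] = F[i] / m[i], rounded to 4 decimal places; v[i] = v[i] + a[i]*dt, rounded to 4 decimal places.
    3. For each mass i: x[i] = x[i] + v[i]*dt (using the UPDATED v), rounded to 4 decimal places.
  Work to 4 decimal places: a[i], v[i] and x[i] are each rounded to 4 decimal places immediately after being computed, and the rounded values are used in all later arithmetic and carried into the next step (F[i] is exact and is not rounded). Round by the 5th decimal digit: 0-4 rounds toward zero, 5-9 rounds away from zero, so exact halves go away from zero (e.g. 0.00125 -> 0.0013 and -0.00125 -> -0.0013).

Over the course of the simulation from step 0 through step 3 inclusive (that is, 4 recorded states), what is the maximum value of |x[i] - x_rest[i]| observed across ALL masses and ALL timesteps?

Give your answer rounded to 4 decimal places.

Answer: 3.1562

Derivation:
Step 0: x=[4.0000 13.0000 19.0000 22.0000] v=[0.0000 0.0000 -2.0000 0.0000]
Step 1: x=[5.2500 12.2500 17.2500 22.7500] v=[2.5000 -1.5000 -3.5000 1.5000]
Step 2: x=[6.9375 11.0000 15.6250 23.6250] v=[3.3750 -2.5000 -3.2500 1.7500]
Step 3: x=[7.9063 9.8906 14.8438 24.0000] v=[1.9375 -2.2188 -1.5625 0.7500]
Max displacement = 3.1562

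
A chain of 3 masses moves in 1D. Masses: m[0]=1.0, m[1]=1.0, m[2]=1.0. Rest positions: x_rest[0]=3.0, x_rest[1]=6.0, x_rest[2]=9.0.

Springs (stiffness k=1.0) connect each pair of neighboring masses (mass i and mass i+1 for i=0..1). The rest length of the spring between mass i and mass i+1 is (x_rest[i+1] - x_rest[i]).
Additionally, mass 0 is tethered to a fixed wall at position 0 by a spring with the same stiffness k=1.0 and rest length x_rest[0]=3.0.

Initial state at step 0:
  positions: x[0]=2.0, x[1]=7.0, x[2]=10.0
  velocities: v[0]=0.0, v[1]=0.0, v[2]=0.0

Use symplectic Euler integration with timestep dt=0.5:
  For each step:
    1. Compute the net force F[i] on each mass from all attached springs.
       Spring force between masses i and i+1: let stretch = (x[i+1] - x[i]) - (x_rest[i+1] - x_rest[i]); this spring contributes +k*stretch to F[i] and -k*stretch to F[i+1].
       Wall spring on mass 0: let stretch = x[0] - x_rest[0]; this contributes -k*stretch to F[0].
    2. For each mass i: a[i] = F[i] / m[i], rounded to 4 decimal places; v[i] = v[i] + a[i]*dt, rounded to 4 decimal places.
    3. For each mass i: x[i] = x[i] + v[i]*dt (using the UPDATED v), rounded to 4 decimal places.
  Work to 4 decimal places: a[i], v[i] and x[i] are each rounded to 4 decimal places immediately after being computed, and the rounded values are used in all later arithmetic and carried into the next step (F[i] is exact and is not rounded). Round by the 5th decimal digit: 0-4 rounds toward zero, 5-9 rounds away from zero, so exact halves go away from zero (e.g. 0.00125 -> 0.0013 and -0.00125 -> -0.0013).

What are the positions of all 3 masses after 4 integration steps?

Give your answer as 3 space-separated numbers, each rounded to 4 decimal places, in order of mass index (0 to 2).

Answer: 4.2422 6.2500 8.9804

Derivation:
Step 0: x=[2.0000 7.0000 10.0000] v=[0.0000 0.0000 0.0000]
Step 1: x=[2.7500 6.5000 10.0000] v=[1.5000 -1.0000 0.0000]
Step 2: x=[3.7500 5.9375 9.8750] v=[2.0000 -1.1250 -0.2500]
Step 3: x=[4.3594 5.8125 9.5156] v=[1.2188 -0.2500 -0.7188]
Step 4: x=[4.2422 6.2500 8.9804] v=[-0.2344 0.8750 -1.0704]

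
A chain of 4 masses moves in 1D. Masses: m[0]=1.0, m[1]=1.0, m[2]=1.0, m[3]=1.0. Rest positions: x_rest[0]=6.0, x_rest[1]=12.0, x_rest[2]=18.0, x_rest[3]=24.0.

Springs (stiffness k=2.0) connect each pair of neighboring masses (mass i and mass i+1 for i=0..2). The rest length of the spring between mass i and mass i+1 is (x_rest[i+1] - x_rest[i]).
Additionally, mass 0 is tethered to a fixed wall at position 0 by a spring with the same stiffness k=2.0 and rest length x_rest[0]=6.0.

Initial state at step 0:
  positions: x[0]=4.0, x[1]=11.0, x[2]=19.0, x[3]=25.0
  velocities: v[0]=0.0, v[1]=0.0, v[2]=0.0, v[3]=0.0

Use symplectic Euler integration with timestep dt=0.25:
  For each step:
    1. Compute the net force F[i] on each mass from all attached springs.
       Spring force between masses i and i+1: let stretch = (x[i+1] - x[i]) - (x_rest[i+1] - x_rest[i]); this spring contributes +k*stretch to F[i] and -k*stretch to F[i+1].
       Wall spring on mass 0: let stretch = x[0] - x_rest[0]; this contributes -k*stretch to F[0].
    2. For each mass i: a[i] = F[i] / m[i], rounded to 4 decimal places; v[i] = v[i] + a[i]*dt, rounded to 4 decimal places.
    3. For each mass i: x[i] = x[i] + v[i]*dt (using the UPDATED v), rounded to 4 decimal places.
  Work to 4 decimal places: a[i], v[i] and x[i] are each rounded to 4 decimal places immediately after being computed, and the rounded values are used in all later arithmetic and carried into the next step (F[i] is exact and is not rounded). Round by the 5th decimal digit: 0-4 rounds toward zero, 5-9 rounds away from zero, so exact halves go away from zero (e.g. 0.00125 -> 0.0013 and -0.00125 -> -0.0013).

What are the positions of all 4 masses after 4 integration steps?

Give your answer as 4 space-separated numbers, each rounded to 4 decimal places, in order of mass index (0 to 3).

Answer: 6.6973 12.0410 17.5027 24.6221

Derivation:
Step 0: x=[4.0000 11.0000 19.0000 25.0000] v=[0.0000 0.0000 0.0000 0.0000]
Step 1: x=[4.3750 11.1250 18.7500 25.0000] v=[1.5000 0.5000 -1.0000 0.0000]
Step 2: x=[5.0469 11.3594 18.3281 24.9688] v=[2.6875 0.9375 -1.6875 -0.1250]
Step 3: x=[5.8770 11.6758 17.8652 24.8575] v=[3.3203 1.2656 -1.8515 -0.4454]
Step 4: x=[6.6973 12.0410 17.5027 24.6221] v=[3.2812 1.4609 -1.4501 -0.9416]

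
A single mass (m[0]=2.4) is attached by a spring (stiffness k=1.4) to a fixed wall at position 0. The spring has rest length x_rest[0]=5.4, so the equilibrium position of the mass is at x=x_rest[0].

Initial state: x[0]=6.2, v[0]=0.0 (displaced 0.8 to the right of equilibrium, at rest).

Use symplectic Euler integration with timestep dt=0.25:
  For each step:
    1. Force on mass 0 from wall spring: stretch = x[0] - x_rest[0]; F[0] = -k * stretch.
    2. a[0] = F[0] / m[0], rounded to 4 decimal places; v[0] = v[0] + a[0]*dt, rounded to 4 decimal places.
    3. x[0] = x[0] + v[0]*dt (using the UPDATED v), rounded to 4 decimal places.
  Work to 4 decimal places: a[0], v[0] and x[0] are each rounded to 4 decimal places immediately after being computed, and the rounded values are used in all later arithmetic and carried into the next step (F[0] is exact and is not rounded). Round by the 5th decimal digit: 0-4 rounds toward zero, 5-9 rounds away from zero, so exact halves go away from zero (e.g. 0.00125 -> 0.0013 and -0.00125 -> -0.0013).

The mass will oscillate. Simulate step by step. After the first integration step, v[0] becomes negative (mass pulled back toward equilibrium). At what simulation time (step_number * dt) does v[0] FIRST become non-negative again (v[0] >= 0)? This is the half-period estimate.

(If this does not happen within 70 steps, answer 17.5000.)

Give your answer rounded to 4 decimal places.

Answer: 4.2500

Derivation:
Step 0: x=[6.2000] v=[0.0000]
Step 1: x=[6.1708] v=[-0.1167]
Step 2: x=[6.1135] v=[-0.2291]
Step 3: x=[6.0302] v=[-0.3332]
Step 4: x=[5.9239] v=[-0.4251]
Step 5: x=[5.7985] v=[-0.5015]
Step 6: x=[5.6586] v=[-0.5596]
Step 7: x=[5.5093] v=[-0.5973]
Step 8: x=[5.3560] v=[-0.6133]
Step 9: x=[5.2043] v=[-0.6069]
Step 10: x=[5.0597] v=[-0.5784]
Step 11: x=[4.9275] v=[-0.5288]
Step 12: x=[4.8125] v=[-0.4599]
Step 13: x=[4.7190] v=[-0.3742]
Step 14: x=[4.6503] v=[-0.2749]
Step 15: x=[4.6089] v=[-0.1656]
Step 16: x=[4.5964] v=[-0.0502]
Step 17: x=[4.6132] v=[0.0670]
First v>=0 after going negative at step 17, time=4.2500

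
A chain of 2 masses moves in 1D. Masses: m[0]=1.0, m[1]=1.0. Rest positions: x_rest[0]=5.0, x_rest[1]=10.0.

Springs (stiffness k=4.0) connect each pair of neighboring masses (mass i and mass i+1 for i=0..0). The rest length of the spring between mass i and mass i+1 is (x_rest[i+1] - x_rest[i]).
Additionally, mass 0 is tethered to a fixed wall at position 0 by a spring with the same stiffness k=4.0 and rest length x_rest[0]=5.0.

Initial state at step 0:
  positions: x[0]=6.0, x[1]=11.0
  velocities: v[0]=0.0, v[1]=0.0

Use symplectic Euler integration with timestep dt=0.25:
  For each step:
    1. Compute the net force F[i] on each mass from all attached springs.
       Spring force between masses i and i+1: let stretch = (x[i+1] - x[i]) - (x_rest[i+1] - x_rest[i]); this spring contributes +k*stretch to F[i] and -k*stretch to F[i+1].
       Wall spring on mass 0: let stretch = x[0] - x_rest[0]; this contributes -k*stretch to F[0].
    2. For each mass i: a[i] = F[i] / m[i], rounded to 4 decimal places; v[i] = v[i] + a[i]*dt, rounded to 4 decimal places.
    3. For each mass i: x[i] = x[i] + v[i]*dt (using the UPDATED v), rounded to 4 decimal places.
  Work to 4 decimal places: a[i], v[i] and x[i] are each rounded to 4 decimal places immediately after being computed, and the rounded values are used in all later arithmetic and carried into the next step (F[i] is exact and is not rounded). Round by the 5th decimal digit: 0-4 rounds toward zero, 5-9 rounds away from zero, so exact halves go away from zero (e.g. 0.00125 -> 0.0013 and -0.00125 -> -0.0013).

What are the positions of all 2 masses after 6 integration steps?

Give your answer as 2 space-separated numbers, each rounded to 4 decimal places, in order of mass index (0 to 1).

Answer: 4.8792 9.3684

Derivation:
Step 0: x=[6.0000 11.0000] v=[0.0000 0.0000]
Step 1: x=[5.7500 11.0000] v=[-1.0000 0.0000]
Step 2: x=[5.3750 10.9375] v=[-1.5000 -0.2500]
Step 3: x=[5.0469 10.7344] v=[-1.3125 -0.8125]
Step 4: x=[4.8789 10.3594] v=[-0.6719 -1.5000]
Step 5: x=[4.8613 9.8643] v=[-0.0703 -1.9805]
Step 6: x=[4.8792 9.3684] v=[0.0714 -1.9835]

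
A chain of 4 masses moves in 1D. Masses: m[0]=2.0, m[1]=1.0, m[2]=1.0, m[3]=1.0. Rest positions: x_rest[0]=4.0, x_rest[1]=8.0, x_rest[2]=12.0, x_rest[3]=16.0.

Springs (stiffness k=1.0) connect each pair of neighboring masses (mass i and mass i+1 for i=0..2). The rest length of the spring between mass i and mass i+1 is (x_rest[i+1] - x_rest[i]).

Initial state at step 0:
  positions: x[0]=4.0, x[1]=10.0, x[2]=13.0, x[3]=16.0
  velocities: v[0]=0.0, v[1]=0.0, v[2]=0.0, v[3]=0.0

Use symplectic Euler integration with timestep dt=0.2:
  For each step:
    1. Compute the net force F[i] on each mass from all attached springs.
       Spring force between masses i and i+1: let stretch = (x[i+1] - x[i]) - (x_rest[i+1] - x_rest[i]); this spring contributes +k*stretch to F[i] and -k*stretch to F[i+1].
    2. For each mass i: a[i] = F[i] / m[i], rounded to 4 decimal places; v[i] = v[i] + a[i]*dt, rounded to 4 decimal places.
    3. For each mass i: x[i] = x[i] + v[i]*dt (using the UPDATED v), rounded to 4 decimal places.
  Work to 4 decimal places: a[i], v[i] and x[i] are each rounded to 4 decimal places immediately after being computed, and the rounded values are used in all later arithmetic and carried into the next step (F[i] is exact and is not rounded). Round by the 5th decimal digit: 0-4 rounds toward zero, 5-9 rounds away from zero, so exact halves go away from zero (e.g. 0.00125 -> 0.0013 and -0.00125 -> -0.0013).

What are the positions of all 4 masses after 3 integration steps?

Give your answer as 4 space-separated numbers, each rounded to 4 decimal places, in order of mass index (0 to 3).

Step 0: x=[4.0000 10.0000 13.0000 16.0000] v=[0.0000 0.0000 0.0000 0.0000]
Step 1: x=[4.0400 9.8800 13.0000 16.0400] v=[0.2000 -0.6000 0.0000 0.2000]
Step 2: x=[4.1168 9.6512 12.9968 16.1184] v=[0.3840 -1.1440 -0.0160 0.3920]
Step 3: x=[4.2243 9.3348 12.9846 16.2319] v=[0.5374 -1.5818 -0.0608 0.5677]

Answer: 4.2243 9.3348 12.9846 16.2319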